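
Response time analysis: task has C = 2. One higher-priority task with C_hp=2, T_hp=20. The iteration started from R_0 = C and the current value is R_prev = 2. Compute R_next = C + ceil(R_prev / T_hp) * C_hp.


R_next = C + ceil(R_prev / T_hp) * C_hp
ceil(2 / 20) = ceil(0.1) = 1
Interference = 1 * 2 = 2
R_next = 2 + 2 = 4

4


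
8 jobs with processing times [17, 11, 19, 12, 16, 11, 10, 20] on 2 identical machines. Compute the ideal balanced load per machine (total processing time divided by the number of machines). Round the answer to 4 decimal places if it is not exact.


Total processing time = 17 + 11 + 19 + 12 + 16 + 11 + 10 + 20 = 116
Number of machines = 2
Ideal balanced load = 116 / 2 = 58.0

58.0


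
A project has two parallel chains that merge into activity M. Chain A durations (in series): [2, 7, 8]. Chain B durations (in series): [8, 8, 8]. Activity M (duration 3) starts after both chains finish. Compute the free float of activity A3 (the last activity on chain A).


ES(A3) = sum of predecessors on chain A = 9
EF(A3) = ES + duration = 9 + 8 = 17
Successor of A3 is M. ES(M) = max(sum(A), sum(B)) = max(17, 24) = 24
Free float = ES(successor) - EF(current) = 24 - 17 = 7

7


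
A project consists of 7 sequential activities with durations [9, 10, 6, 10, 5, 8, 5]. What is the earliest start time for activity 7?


Activity 7 starts after activities 1 through 6 complete.
Predecessor durations: [9, 10, 6, 10, 5, 8]
ES = 9 + 10 + 6 + 10 + 5 + 8 = 48

48


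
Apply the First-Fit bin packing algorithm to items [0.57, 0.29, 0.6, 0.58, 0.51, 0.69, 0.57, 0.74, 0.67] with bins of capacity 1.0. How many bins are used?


Place items sequentially using First-Fit:
  Item 0.57 -> new Bin 1
  Item 0.29 -> Bin 1 (now 0.86)
  Item 0.6 -> new Bin 2
  Item 0.58 -> new Bin 3
  Item 0.51 -> new Bin 4
  Item 0.69 -> new Bin 5
  Item 0.57 -> new Bin 6
  Item 0.74 -> new Bin 7
  Item 0.67 -> new Bin 8
Total bins used = 8

8


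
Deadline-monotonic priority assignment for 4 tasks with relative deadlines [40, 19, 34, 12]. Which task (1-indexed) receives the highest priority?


Sort tasks by relative deadline (ascending):
  Task 4: deadline = 12
  Task 2: deadline = 19
  Task 3: deadline = 34
  Task 1: deadline = 40
Priority order (highest first): [4, 2, 3, 1]
Highest priority task = 4

4


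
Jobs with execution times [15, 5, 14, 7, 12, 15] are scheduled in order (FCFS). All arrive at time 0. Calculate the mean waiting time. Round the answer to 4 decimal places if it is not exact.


FCFS order (as given): [15, 5, 14, 7, 12, 15]
Waiting times:
  Job 1: wait = 0
  Job 2: wait = 15
  Job 3: wait = 20
  Job 4: wait = 34
  Job 5: wait = 41
  Job 6: wait = 53
Sum of waiting times = 163
Average waiting time = 163/6 = 27.1667

27.1667


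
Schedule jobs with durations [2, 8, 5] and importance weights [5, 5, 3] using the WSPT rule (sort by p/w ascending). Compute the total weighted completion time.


Compute p/w ratios and sort ascending (WSPT): [(2, 5), (8, 5), (5, 3)]
Compute weighted completion times:
  Job (p=2,w=5): C=2, w*C=5*2=10
  Job (p=8,w=5): C=10, w*C=5*10=50
  Job (p=5,w=3): C=15, w*C=3*15=45
Total weighted completion time = 105

105


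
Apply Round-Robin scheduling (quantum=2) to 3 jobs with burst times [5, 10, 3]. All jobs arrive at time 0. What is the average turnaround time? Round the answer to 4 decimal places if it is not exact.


Time quantum = 2
Execution trace:
  J1 runs 2 units, time = 2
  J2 runs 2 units, time = 4
  J3 runs 2 units, time = 6
  J1 runs 2 units, time = 8
  J2 runs 2 units, time = 10
  J3 runs 1 units, time = 11
  J1 runs 1 units, time = 12
  J2 runs 2 units, time = 14
  J2 runs 2 units, time = 16
  J2 runs 2 units, time = 18
Finish times: [12, 18, 11]
Average turnaround = 41/3 = 13.6667

13.6667


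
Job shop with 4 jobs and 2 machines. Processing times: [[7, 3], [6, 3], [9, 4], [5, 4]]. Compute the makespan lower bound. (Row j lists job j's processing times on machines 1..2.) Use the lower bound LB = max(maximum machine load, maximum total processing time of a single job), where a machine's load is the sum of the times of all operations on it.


Machine loads:
  Machine 1: 7 + 6 + 9 + 5 = 27
  Machine 2: 3 + 3 + 4 + 4 = 14
Max machine load = 27
Job totals:
  Job 1: 10
  Job 2: 9
  Job 3: 13
  Job 4: 9
Max job total = 13
Lower bound = max(27, 13) = 27

27


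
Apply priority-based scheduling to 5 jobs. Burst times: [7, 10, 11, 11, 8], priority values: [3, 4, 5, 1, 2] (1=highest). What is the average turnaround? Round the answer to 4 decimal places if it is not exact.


Sort by priority (ascending = highest first):
Order: [(1, 11), (2, 8), (3, 7), (4, 10), (5, 11)]
Completion times:
  Priority 1, burst=11, C=11
  Priority 2, burst=8, C=19
  Priority 3, burst=7, C=26
  Priority 4, burst=10, C=36
  Priority 5, burst=11, C=47
Average turnaround = 139/5 = 27.8

27.8


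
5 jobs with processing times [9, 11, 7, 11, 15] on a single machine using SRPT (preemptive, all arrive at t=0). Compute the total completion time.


Since all jobs arrive at t=0, SRPT equals SPT ordering.
SPT order: [7, 9, 11, 11, 15]
Completion times:
  Job 1: p=7, C=7
  Job 2: p=9, C=16
  Job 3: p=11, C=27
  Job 4: p=11, C=38
  Job 5: p=15, C=53
Total completion time = 7 + 16 + 27 + 38 + 53 = 141

141


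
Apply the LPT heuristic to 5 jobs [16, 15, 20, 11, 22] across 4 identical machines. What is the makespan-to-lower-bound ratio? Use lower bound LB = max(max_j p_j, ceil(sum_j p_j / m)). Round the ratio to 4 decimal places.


LPT order: [22, 20, 16, 15, 11]
Machine loads after assignment: [22, 20, 16, 26]
LPT makespan = 26
Lower bound = max(max_job, ceil(total/4)) = max(22, 21) = 22
Ratio = 26 / 22 = 1.1818

1.1818


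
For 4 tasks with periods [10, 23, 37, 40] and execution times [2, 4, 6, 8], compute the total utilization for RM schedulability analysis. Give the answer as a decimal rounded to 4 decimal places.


Compute individual utilizations (exact fractions):
  Task 1: C/T = 2/10 = 1/5 (approx. 0.2)
  Task 2: C/T = 4/23 (approx. 0.1739)
  Task 3: C/T = 6/37 (approx. 0.1622)
  Task 4: C/T = 8/40 = 1/5 (approx. 0.2)
Total utilization U = 1/5 + 4/23 + 6/37 + 1/5 = 3132/4255
Rounded to 4 decimal places: U = 0.7361
RM (Liu & Layland) bound for 4 tasks = 0.756828; compare with U = 3132/4255 (approx. 0.736075)
U <= bound, so schedulable by RM sufficient condition.

0.7361


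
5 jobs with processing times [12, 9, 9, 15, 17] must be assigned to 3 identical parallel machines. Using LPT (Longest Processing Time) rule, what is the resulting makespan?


Sort jobs in decreasing order (LPT): [17, 15, 12, 9, 9]
Assign each job to the least loaded machine:
  Machine 1: jobs [17], load = 17
  Machine 2: jobs [15, 9], load = 24
  Machine 3: jobs [12, 9], load = 21
Makespan = max load = 24

24


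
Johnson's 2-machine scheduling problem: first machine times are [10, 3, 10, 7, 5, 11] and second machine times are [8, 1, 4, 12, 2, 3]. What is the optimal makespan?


Apply Johnson's rule:
  Group 1 (a <= b): [(4, 7, 12)]
  Group 2 (a > b): [(1, 10, 8), (3, 10, 4), (6, 11, 3), (5, 5, 2), (2, 3, 1)]
Optimal job order: [4, 1, 3, 6, 5, 2]
Schedule:
  Job 4: M1 done at 7, M2 done at 19
  Job 1: M1 done at 17, M2 done at 27
  Job 3: M1 done at 27, M2 done at 31
  Job 6: M1 done at 38, M2 done at 41
  Job 5: M1 done at 43, M2 done at 45
  Job 2: M1 done at 46, M2 done at 47
Makespan = 47

47


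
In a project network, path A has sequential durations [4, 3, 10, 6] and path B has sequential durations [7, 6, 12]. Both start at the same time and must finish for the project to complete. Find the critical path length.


Path A total = 4 + 3 + 10 + 6 = 23
Path B total = 7 + 6 + 12 = 25
Critical path = longest path = max(23, 25) = 25

25


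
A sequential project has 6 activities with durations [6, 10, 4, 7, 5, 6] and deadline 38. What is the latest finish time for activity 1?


LF(activity 1) = deadline - sum of successor durations
Successors: activities 2 through 6 with durations [10, 4, 7, 5, 6]
Sum of successor durations = 32
LF = 38 - 32 = 6

6


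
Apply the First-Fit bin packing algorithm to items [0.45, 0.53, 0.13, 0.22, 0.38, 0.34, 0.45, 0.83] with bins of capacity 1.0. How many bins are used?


Place items sequentially using First-Fit:
  Item 0.45 -> new Bin 1
  Item 0.53 -> Bin 1 (now 0.98)
  Item 0.13 -> new Bin 2
  Item 0.22 -> Bin 2 (now 0.35)
  Item 0.38 -> Bin 2 (now 0.73)
  Item 0.34 -> new Bin 3
  Item 0.45 -> Bin 3 (now 0.79)
  Item 0.83 -> new Bin 4
Total bins used = 4

4


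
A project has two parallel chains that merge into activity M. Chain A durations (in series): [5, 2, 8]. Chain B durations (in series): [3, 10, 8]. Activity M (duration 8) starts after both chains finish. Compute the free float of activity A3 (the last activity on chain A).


ES(A3) = sum of predecessors on chain A = 7
EF(A3) = ES + duration = 7 + 8 = 15
Successor of A3 is M. ES(M) = max(sum(A), sum(B)) = max(15, 21) = 21
Free float = ES(successor) - EF(current) = 21 - 15 = 6

6


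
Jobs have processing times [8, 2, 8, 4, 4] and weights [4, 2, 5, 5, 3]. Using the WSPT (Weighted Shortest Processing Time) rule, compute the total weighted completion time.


Compute p/w ratios and sort ascending (WSPT): [(4, 5), (2, 2), (4, 3), (8, 5), (8, 4)]
Compute weighted completion times:
  Job (p=4,w=5): C=4, w*C=5*4=20
  Job (p=2,w=2): C=6, w*C=2*6=12
  Job (p=4,w=3): C=10, w*C=3*10=30
  Job (p=8,w=5): C=18, w*C=5*18=90
  Job (p=8,w=4): C=26, w*C=4*26=104
Total weighted completion time = 256

256


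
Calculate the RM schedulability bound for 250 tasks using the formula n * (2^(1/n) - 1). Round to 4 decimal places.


Compute 2^(1/250) = 1.0027764359
Subtract 1: 1.0027764359 - 1 = 0.0027764359
Multiply by n: 250 * 0.0027764359 = 0.6941089750
Round to 4 dp: 0.6941

0.6941


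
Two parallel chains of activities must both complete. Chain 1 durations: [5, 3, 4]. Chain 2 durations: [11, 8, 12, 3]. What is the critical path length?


Path A total = 5 + 3 + 4 = 12
Path B total = 11 + 8 + 12 + 3 = 34
Critical path = longest path = max(12, 34) = 34

34


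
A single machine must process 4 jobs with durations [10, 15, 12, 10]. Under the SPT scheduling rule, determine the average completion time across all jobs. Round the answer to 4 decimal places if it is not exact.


Sort jobs by processing time (SPT order): [10, 10, 12, 15]
Compute completion times sequentially:
  Job 1: processing = 10, completes at 10
  Job 2: processing = 10, completes at 20
  Job 3: processing = 12, completes at 32
  Job 4: processing = 15, completes at 47
Sum of completion times = 109
Average completion time = 109/4 = 27.25

27.25


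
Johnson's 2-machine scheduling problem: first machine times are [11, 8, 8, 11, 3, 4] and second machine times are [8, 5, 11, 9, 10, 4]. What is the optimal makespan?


Apply Johnson's rule:
  Group 1 (a <= b): [(5, 3, 10), (6, 4, 4), (3, 8, 11)]
  Group 2 (a > b): [(4, 11, 9), (1, 11, 8), (2, 8, 5)]
Optimal job order: [5, 6, 3, 4, 1, 2]
Schedule:
  Job 5: M1 done at 3, M2 done at 13
  Job 6: M1 done at 7, M2 done at 17
  Job 3: M1 done at 15, M2 done at 28
  Job 4: M1 done at 26, M2 done at 37
  Job 1: M1 done at 37, M2 done at 45
  Job 2: M1 done at 45, M2 done at 50
Makespan = 50

50


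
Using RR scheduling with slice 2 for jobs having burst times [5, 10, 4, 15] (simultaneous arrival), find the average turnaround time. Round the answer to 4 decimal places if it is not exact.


Time quantum = 2
Execution trace:
  J1 runs 2 units, time = 2
  J2 runs 2 units, time = 4
  J3 runs 2 units, time = 6
  J4 runs 2 units, time = 8
  J1 runs 2 units, time = 10
  J2 runs 2 units, time = 12
  J3 runs 2 units, time = 14
  J4 runs 2 units, time = 16
  J1 runs 1 units, time = 17
  J2 runs 2 units, time = 19
  J4 runs 2 units, time = 21
  J2 runs 2 units, time = 23
  J4 runs 2 units, time = 25
  J2 runs 2 units, time = 27
  J4 runs 2 units, time = 29
  J4 runs 2 units, time = 31
  J4 runs 2 units, time = 33
  J4 runs 1 units, time = 34
Finish times: [17, 27, 14, 34]
Average turnaround = 92/4 = 23.0

23.0


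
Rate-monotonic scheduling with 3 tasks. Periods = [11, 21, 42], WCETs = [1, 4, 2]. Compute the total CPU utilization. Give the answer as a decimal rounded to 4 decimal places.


Compute individual utilizations (exact fractions):
  Task 1: C/T = 1/11 (approx. 0.0909)
  Task 2: C/T = 4/21 (approx. 0.1905)
  Task 3: C/T = 2/42 = 1/21 (approx. 0.0476)
Total utilization U = 1/11 + 4/21 + 1/21 = 76/231
Rounded to 4 decimal places: U = 0.3290
RM (Liu & Layland) bound for 3 tasks = 0.779763; compare with U = 76/231 (approx. 0.329004)
U <= bound, so schedulable by RM sufficient condition.

0.3290


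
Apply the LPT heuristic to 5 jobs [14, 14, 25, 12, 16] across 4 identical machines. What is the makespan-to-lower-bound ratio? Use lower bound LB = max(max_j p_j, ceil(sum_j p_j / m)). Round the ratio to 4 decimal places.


LPT order: [25, 16, 14, 14, 12]
Machine loads after assignment: [25, 16, 26, 14]
LPT makespan = 26
Lower bound = max(max_job, ceil(total/4)) = max(25, 21) = 25
Ratio = 26 / 25 = 1.04

1.04


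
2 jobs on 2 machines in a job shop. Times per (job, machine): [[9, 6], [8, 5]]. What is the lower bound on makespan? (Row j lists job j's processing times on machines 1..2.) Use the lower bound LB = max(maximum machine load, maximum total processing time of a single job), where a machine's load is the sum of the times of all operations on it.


Machine loads:
  Machine 1: 9 + 8 = 17
  Machine 2: 6 + 5 = 11
Max machine load = 17
Job totals:
  Job 1: 15
  Job 2: 13
Max job total = 15
Lower bound = max(17, 15) = 17

17


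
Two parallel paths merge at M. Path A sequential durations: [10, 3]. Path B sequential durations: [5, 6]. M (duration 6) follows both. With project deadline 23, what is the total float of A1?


Forward pass: ES(A1) = sum of predecessors on chain A = 0
EF = ES + duration = 0 + 10 = 10
Backward pass: LF(M) = deadline = 23; LS(M) = 23 - 6 = 17
LF(A1) = LS(M) - sum(successors on chain A) = 17 - 3 = 14
LS = LF - duration = 14 - 10 = 4
Total float = LS - ES = 4 - 0 = 4

4


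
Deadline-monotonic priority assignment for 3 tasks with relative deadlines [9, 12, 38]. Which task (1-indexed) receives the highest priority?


Sort tasks by relative deadline (ascending):
  Task 1: deadline = 9
  Task 2: deadline = 12
  Task 3: deadline = 38
Priority order (highest first): [1, 2, 3]
Highest priority task = 1

1


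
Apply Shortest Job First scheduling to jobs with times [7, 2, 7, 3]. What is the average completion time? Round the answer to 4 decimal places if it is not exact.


SJF order (ascending): [2, 3, 7, 7]
Completion times:
  Job 1: burst=2, C=2
  Job 2: burst=3, C=5
  Job 3: burst=7, C=12
  Job 4: burst=7, C=19
Average completion = 38/4 = 9.5

9.5


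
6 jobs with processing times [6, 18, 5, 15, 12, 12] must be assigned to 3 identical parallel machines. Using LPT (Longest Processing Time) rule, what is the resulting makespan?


Sort jobs in decreasing order (LPT): [18, 15, 12, 12, 6, 5]
Assign each job to the least loaded machine:
  Machine 1: jobs [18, 5], load = 23
  Machine 2: jobs [15, 6], load = 21
  Machine 3: jobs [12, 12], load = 24
Makespan = max load = 24

24


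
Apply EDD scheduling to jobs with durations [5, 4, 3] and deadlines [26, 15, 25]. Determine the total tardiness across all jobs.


Sort by due date (EDD order): [(4, 15), (3, 25), (5, 26)]
Compute completion times and tardiness:
  Job 1: p=4, d=15, C=4, tardiness=max(0,4-15)=0
  Job 2: p=3, d=25, C=7, tardiness=max(0,7-25)=0
  Job 3: p=5, d=26, C=12, tardiness=max(0,12-26)=0
Total tardiness = 0

0


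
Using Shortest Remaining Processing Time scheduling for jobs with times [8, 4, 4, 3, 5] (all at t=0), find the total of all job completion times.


Since all jobs arrive at t=0, SRPT equals SPT ordering.
SPT order: [3, 4, 4, 5, 8]
Completion times:
  Job 1: p=3, C=3
  Job 2: p=4, C=7
  Job 3: p=4, C=11
  Job 4: p=5, C=16
  Job 5: p=8, C=24
Total completion time = 3 + 7 + 11 + 16 + 24 = 61

61


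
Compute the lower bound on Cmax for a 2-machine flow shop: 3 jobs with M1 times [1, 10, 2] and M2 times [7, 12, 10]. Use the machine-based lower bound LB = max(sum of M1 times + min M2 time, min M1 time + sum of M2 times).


LB1 = sum(M1 times) + min(M2 times) = 13 + 7 = 20
LB2 = min(M1 times) + sum(M2 times) = 1 + 29 = 30
Lower bound = max(LB1, LB2) = max(20, 30) = 30

30


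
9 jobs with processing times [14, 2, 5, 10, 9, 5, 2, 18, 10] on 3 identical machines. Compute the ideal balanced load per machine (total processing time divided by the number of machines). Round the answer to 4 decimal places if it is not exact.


Total processing time = 14 + 2 + 5 + 10 + 9 + 5 + 2 + 18 + 10 = 75
Number of machines = 3
Ideal balanced load = 75 / 3 = 25.0

25.0


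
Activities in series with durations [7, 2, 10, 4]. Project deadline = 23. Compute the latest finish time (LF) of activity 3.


LF(activity 3) = deadline - sum of successor durations
Successors: activities 4 through 4 with durations [4]
Sum of successor durations = 4
LF = 23 - 4 = 19

19


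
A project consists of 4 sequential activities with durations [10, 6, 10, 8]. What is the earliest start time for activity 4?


Activity 4 starts after activities 1 through 3 complete.
Predecessor durations: [10, 6, 10]
ES = 10 + 6 + 10 = 26

26


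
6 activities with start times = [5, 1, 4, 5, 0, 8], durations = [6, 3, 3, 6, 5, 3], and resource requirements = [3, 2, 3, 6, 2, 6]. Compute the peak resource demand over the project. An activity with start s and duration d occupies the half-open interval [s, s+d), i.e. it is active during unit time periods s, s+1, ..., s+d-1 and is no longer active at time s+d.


Each activity i is active on [start_i, start_i + duration_i).
Compute total resource usage per time slot:
  t=0: active resources = [2], total = 2
  t=1: active resources = [2, 2], total = 4
  t=2: active resources = [2, 2], total = 4
  t=3: active resources = [2, 2], total = 4
  t=4: active resources = [3, 2], total = 5
  t=5: active resources = [3, 3, 6], total = 12
  t=6: active resources = [3, 3, 6], total = 12
  t=7: active resources = [3, 6], total = 9
  t=8: active resources = [3, 6, 6], total = 15
  t=9: active resources = [3, 6, 6], total = 15
  t=10: active resources = [3, 6, 6], total = 15
Peak resource demand = 15

15


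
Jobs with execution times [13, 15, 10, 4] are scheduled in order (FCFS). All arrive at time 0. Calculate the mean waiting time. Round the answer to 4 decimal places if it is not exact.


FCFS order (as given): [13, 15, 10, 4]
Waiting times:
  Job 1: wait = 0
  Job 2: wait = 13
  Job 3: wait = 28
  Job 4: wait = 38
Sum of waiting times = 79
Average waiting time = 79/4 = 19.75

19.75


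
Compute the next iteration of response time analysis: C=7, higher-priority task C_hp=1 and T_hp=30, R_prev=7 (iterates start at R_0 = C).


R_next = C + ceil(R_prev / T_hp) * C_hp
ceil(7 / 30) = ceil(0.2333) = 1
Interference = 1 * 1 = 1
R_next = 7 + 1 = 8

8


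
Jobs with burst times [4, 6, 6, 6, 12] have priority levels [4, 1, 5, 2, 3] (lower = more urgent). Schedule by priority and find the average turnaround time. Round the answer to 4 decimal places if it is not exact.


Sort by priority (ascending = highest first):
Order: [(1, 6), (2, 6), (3, 12), (4, 4), (5, 6)]
Completion times:
  Priority 1, burst=6, C=6
  Priority 2, burst=6, C=12
  Priority 3, burst=12, C=24
  Priority 4, burst=4, C=28
  Priority 5, burst=6, C=34
Average turnaround = 104/5 = 20.8

20.8


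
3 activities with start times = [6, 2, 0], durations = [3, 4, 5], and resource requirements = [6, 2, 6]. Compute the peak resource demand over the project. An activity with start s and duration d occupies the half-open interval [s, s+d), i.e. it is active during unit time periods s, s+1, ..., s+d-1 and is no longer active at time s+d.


Each activity i is active on [start_i, start_i + duration_i).
Compute total resource usage per time slot:
  t=0: active resources = [6], total = 6
  t=1: active resources = [6], total = 6
  t=2: active resources = [2, 6], total = 8
  t=3: active resources = [2, 6], total = 8
  t=4: active resources = [2, 6], total = 8
  t=5: active resources = [2], total = 2
  t=6: active resources = [6], total = 6
  t=7: active resources = [6], total = 6
  t=8: active resources = [6], total = 6
Peak resource demand = 8

8


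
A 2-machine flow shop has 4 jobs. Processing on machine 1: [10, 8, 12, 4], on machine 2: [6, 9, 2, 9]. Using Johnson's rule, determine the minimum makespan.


Apply Johnson's rule:
  Group 1 (a <= b): [(4, 4, 9), (2, 8, 9)]
  Group 2 (a > b): [(1, 10, 6), (3, 12, 2)]
Optimal job order: [4, 2, 1, 3]
Schedule:
  Job 4: M1 done at 4, M2 done at 13
  Job 2: M1 done at 12, M2 done at 22
  Job 1: M1 done at 22, M2 done at 28
  Job 3: M1 done at 34, M2 done at 36
Makespan = 36

36


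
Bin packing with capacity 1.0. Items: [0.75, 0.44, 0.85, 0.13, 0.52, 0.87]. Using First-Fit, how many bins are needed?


Place items sequentially using First-Fit:
  Item 0.75 -> new Bin 1
  Item 0.44 -> new Bin 2
  Item 0.85 -> new Bin 3
  Item 0.13 -> Bin 1 (now 0.88)
  Item 0.52 -> Bin 2 (now 0.96)
  Item 0.87 -> new Bin 4
Total bins used = 4

4


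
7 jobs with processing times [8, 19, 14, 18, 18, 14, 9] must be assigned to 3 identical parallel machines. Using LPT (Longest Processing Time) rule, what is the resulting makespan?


Sort jobs in decreasing order (LPT): [19, 18, 18, 14, 14, 9, 8]
Assign each job to the least loaded machine:
  Machine 1: jobs [19, 9, 8], load = 36
  Machine 2: jobs [18, 14], load = 32
  Machine 3: jobs [18, 14], load = 32
Makespan = max load = 36

36


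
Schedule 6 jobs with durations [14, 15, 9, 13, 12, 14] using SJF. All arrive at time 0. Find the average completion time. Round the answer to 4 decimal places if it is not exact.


SJF order (ascending): [9, 12, 13, 14, 14, 15]
Completion times:
  Job 1: burst=9, C=9
  Job 2: burst=12, C=21
  Job 3: burst=13, C=34
  Job 4: burst=14, C=48
  Job 5: burst=14, C=62
  Job 6: burst=15, C=77
Average completion = 251/6 = 41.8333

41.8333


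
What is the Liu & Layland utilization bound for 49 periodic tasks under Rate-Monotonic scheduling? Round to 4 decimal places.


Compute 2^(1/49) = 1.0142463870
Subtract 1: 1.0142463870 - 1 = 0.0142463870
Multiply by n: 49 * 0.0142463870 = 0.6980729630
Round to 4 dp: 0.6981

0.6981


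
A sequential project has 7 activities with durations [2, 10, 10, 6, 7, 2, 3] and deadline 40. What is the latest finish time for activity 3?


LF(activity 3) = deadline - sum of successor durations
Successors: activities 4 through 7 with durations [6, 7, 2, 3]
Sum of successor durations = 18
LF = 40 - 18 = 22

22


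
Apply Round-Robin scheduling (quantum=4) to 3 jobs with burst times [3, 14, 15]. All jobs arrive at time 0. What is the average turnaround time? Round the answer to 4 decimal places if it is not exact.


Time quantum = 4
Execution trace:
  J1 runs 3 units, time = 3
  J2 runs 4 units, time = 7
  J3 runs 4 units, time = 11
  J2 runs 4 units, time = 15
  J3 runs 4 units, time = 19
  J2 runs 4 units, time = 23
  J3 runs 4 units, time = 27
  J2 runs 2 units, time = 29
  J3 runs 3 units, time = 32
Finish times: [3, 29, 32]
Average turnaround = 64/3 = 21.3333

21.3333


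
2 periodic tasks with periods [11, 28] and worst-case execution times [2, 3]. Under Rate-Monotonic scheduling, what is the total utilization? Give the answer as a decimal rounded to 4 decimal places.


Compute individual utilizations (exact fractions):
  Task 1: C/T = 2/11 (approx. 0.1818)
  Task 2: C/T = 3/28 (approx. 0.1071)
Total utilization U = 2/11 + 3/28 = 89/308
Rounded to 4 decimal places: U = 0.2890
RM (Liu & Layland) bound for 2 tasks = 0.828427; compare with U = 89/308 (approx. 0.288961)
U <= bound, so schedulable by RM sufficient condition.

0.2890


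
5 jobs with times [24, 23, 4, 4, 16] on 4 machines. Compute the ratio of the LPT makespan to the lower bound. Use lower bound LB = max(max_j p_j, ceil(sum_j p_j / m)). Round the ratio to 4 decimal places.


LPT order: [24, 23, 16, 4, 4]
Machine loads after assignment: [24, 23, 16, 8]
LPT makespan = 24
Lower bound = max(max_job, ceil(total/4)) = max(24, 18) = 24
Ratio = 24 / 24 = 1.0

1.0


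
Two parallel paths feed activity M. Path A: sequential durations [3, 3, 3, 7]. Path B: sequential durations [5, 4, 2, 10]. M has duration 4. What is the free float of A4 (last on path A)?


ES(A4) = sum of predecessors on chain A = 9
EF(A4) = ES + duration = 9 + 7 = 16
Successor of A4 is M. ES(M) = max(sum(A), sum(B)) = max(16, 21) = 21
Free float = ES(successor) - EF(current) = 21 - 16 = 5

5


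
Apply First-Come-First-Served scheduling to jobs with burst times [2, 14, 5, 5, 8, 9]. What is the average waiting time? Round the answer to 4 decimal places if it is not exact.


FCFS order (as given): [2, 14, 5, 5, 8, 9]
Waiting times:
  Job 1: wait = 0
  Job 2: wait = 2
  Job 3: wait = 16
  Job 4: wait = 21
  Job 5: wait = 26
  Job 6: wait = 34
Sum of waiting times = 99
Average waiting time = 99/6 = 16.5

16.5


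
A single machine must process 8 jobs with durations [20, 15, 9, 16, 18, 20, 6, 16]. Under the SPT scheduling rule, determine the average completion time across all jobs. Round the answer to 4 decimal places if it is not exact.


Sort jobs by processing time (SPT order): [6, 9, 15, 16, 16, 18, 20, 20]
Compute completion times sequentially:
  Job 1: processing = 6, completes at 6
  Job 2: processing = 9, completes at 15
  Job 3: processing = 15, completes at 30
  Job 4: processing = 16, completes at 46
  Job 5: processing = 16, completes at 62
  Job 6: processing = 18, completes at 80
  Job 7: processing = 20, completes at 100
  Job 8: processing = 20, completes at 120
Sum of completion times = 459
Average completion time = 459/8 = 57.375

57.375


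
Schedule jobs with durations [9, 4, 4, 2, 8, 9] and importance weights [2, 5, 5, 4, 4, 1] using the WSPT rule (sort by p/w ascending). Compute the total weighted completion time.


Compute p/w ratios and sort ascending (WSPT): [(2, 4), (4, 5), (4, 5), (8, 4), (9, 2), (9, 1)]
Compute weighted completion times:
  Job (p=2,w=4): C=2, w*C=4*2=8
  Job (p=4,w=5): C=6, w*C=5*6=30
  Job (p=4,w=5): C=10, w*C=5*10=50
  Job (p=8,w=4): C=18, w*C=4*18=72
  Job (p=9,w=2): C=27, w*C=2*27=54
  Job (p=9,w=1): C=36, w*C=1*36=36
Total weighted completion time = 250

250


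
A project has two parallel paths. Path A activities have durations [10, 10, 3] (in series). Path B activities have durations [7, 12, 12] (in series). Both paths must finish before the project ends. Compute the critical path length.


Path A total = 10 + 10 + 3 = 23
Path B total = 7 + 12 + 12 = 31
Critical path = longest path = max(23, 31) = 31

31


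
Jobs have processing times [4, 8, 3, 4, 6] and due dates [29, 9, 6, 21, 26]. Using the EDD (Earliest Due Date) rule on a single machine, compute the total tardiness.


Sort by due date (EDD order): [(3, 6), (8, 9), (4, 21), (6, 26), (4, 29)]
Compute completion times and tardiness:
  Job 1: p=3, d=6, C=3, tardiness=max(0,3-6)=0
  Job 2: p=8, d=9, C=11, tardiness=max(0,11-9)=2
  Job 3: p=4, d=21, C=15, tardiness=max(0,15-21)=0
  Job 4: p=6, d=26, C=21, tardiness=max(0,21-26)=0
  Job 5: p=4, d=29, C=25, tardiness=max(0,25-29)=0
Total tardiness = 2

2


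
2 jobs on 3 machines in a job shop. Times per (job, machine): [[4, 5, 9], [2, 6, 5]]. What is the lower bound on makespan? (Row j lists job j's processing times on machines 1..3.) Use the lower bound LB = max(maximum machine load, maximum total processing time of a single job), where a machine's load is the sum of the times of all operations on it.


Machine loads:
  Machine 1: 4 + 2 = 6
  Machine 2: 5 + 6 = 11
  Machine 3: 9 + 5 = 14
Max machine load = 14
Job totals:
  Job 1: 18
  Job 2: 13
Max job total = 18
Lower bound = max(14, 18) = 18

18


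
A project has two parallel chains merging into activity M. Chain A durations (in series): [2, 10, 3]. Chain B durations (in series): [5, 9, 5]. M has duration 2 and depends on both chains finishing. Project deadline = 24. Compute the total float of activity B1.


Forward pass: ES(B1) = sum of predecessors on chain B = 0
EF = ES + duration = 0 + 5 = 5
Backward pass: LF(M) = deadline = 24; LS(M) = 24 - 2 = 22
LF(B1) = LS(M) - sum(successors on chain B) = 22 - 14 = 8
LS = LF - duration = 8 - 5 = 3
Total float = LS - ES = 3 - 0 = 3

3


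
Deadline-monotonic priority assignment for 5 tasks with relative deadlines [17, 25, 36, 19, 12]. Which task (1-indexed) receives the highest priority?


Sort tasks by relative deadline (ascending):
  Task 5: deadline = 12
  Task 1: deadline = 17
  Task 4: deadline = 19
  Task 2: deadline = 25
  Task 3: deadline = 36
Priority order (highest first): [5, 1, 4, 2, 3]
Highest priority task = 5

5


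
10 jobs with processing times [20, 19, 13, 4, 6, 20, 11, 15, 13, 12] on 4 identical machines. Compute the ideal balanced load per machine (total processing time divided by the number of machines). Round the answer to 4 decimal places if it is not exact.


Total processing time = 20 + 19 + 13 + 4 + 6 + 20 + 11 + 15 + 13 + 12 = 133
Number of machines = 4
Ideal balanced load = 133 / 4 = 33.25

33.25


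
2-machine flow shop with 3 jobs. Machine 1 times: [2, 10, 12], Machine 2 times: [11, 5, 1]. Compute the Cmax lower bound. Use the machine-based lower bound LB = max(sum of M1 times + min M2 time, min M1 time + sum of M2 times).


LB1 = sum(M1 times) + min(M2 times) = 24 + 1 = 25
LB2 = min(M1 times) + sum(M2 times) = 2 + 17 = 19
Lower bound = max(LB1, LB2) = max(25, 19) = 25

25


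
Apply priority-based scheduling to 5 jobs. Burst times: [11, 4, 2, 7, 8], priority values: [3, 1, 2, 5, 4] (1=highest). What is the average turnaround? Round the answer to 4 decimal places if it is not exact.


Sort by priority (ascending = highest first):
Order: [(1, 4), (2, 2), (3, 11), (4, 8), (5, 7)]
Completion times:
  Priority 1, burst=4, C=4
  Priority 2, burst=2, C=6
  Priority 3, burst=11, C=17
  Priority 4, burst=8, C=25
  Priority 5, burst=7, C=32
Average turnaround = 84/5 = 16.8

16.8


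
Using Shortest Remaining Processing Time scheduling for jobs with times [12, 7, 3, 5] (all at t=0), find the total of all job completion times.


Since all jobs arrive at t=0, SRPT equals SPT ordering.
SPT order: [3, 5, 7, 12]
Completion times:
  Job 1: p=3, C=3
  Job 2: p=5, C=8
  Job 3: p=7, C=15
  Job 4: p=12, C=27
Total completion time = 3 + 8 + 15 + 27 = 53

53


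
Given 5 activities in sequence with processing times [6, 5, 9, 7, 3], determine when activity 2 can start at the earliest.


Activity 2 starts after activities 1 through 1 complete.
Predecessor durations: [6]
ES = 6 = 6

6


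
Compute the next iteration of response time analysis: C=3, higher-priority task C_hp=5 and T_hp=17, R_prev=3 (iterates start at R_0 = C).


R_next = C + ceil(R_prev / T_hp) * C_hp
ceil(3 / 17) = ceil(0.1765) = 1
Interference = 1 * 5 = 5
R_next = 3 + 5 = 8

8


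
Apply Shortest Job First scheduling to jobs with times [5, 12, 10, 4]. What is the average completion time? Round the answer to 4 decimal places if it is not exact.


SJF order (ascending): [4, 5, 10, 12]
Completion times:
  Job 1: burst=4, C=4
  Job 2: burst=5, C=9
  Job 3: burst=10, C=19
  Job 4: burst=12, C=31
Average completion = 63/4 = 15.75

15.75


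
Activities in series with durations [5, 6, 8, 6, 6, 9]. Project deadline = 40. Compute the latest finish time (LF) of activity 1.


LF(activity 1) = deadline - sum of successor durations
Successors: activities 2 through 6 with durations [6, 8, 6, 6, 9]
Sum of successor durations = 35
LF = 40 - 35 = 5

5


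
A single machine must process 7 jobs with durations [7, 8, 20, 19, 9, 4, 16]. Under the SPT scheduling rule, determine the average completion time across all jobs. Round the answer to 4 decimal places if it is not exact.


Sort jobs by processing time (SPT order): [4, 7, 8, 9, 16, 19, 20]
Compute completion times sequentially:
  Job 1: processing = 4, completes at 4
  Job 2: processing = 7, completes at 11
  Job 3: processing = 8, completes at 19
  Job 4: processing = 9, completes at 28
  Job 5: processing = 16, completes at 44
  Job 6: processing = 19, completes at 63
  Job 7: processing = 20, completes at 83
Sum of completion times = 252
Average completion time = 252/7 = 36.0

36.0


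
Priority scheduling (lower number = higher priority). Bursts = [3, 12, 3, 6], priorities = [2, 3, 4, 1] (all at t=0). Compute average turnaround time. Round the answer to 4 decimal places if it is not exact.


Sort by priority (ascending = highest first):
Order: [(1, 6), (2, 3), (3, 12), (4, 3)]
Completion times:
  Priority 1, burst=6, C=6
  Priority 2, burst=3, C=9
  Priority 3, burst=12, C=21
  Priority 4, burst=3, C=24
Average turnaround = 60/4 = 15.0

15.0


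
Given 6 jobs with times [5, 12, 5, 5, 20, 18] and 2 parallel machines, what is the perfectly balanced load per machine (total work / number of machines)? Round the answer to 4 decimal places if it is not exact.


Total processing time = 5 + 12 + 5 + 5 + 20 + 18 = 65
Number of machines = 2
Ideal balanced load = 65 / 2 = 32.5

32.5


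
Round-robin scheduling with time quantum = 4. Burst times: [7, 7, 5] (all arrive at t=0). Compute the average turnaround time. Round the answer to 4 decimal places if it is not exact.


Time quantum = 4
Execution trace:
  J1 runs 4 units, time = 4
  J2 runs 4 units, time = 8
  J3 runs 4 units, time = 12
  J1 runs 3 units, time = 15
  J2 runs 3 units, time = 18
  J3 runs 1 units, time = 19
Finish times: [15, 18, 19]
Average turnaround = 52/3 = 17.3333

17.3333


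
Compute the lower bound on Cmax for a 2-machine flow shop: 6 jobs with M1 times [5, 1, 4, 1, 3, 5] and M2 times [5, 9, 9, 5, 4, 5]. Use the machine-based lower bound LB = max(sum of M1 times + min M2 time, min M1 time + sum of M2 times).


LB1 = sum(M1 times) + min(M2 times) = 19 + 4 = 23
LB2 = min(M1 times) + sum(M2 times) = 1 + 37 = 38
Lower bound = max(LB1, LB2) = max(23, 38) = 38

38


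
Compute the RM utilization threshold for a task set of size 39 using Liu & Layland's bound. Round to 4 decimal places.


Compute 2^(1/39) = 1.0179318843
Subtract 1: 1.0179318843 - 1 = 0.0179318843
Multiply by n: 39 * 0.0179318843 = 0.6993434877
Round to 4 dp: 0.6993

0.6993


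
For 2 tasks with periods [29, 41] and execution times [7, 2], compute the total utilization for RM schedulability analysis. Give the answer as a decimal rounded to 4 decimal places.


Compute individual utilizations (exact fractions):
  Task 1: C/T = 7/29 (approx. 0.2414)
  Task 2: C/T = 2/41 (approx. 0.0488)
Total utilization U = 7/29 + 2/41 = 345/1189
Rounded to 4 decimal places: U = 0.2902
RM (Liu & Layland) bound for 2 tasks = 0.828427; compare with U = 345/1189 (approx. 0.290160)
U <= bound, so schedulable by RM sufficient condition.

0.2902


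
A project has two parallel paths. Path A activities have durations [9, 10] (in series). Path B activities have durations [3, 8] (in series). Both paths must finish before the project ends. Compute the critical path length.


Path A total = 9 + 10 = 19
Path B total = 3 + 8 = 11
Critical path = longest path = max(19, 11) = 19

19


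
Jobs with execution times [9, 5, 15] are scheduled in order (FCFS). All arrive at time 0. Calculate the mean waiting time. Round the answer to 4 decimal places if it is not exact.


FCFS order (as given): [9, 5, 15]
Waiting times:
  Job 1: wait = 0
  Job 2: wait = 9
  Job 3: wait = 14
Sum of waiting times = 23
Average waiting time = 23/3 = 7.6667

7.6667


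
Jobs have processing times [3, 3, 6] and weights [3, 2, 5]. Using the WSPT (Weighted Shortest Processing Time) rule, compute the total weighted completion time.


Compute p/w ratios and sort ascending (WSPT): [(3, 3), (6, 5), (3, 2)]
Compute weighted completion times:
  Job (p=3,w=3): C=3, w*C=3*3=9
  Job (p=6,w=5): C=9, w*C=5*9=45
  Job (p=3,w=2): C=12, w*C=2*12=24
Total weighted completion time = 78

78


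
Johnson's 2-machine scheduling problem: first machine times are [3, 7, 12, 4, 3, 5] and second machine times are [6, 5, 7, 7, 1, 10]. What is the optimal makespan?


Apply Johnson's rule:
  Group 1 (a <= b): [(1, 3, 6), (4, 4, 7), (6, 5, 10)]
  Group 2 (a > b): [(3, 12, 7), (2, 7, 5), (5, 3, 1)]
Optimal job order: [1, 4, 6, 3, 2, 5]
Schedule:
  Job 1: M1 done at 3, M2 done at 9
  Job 4: M1 done at 7, M2 done at 16
  Job 6: M1 done at 12, M2 done at 26
  Job 3: M1 done at 24, M2 done at 33
  Job 2: M1 done at 31, M2 done at 38
  Job 5: M1 done at 34, M2 done at 39
Makespan = 39

39


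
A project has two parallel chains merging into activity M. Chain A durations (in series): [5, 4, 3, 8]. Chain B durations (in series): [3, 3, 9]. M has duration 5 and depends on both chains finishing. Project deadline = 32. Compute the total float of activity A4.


Forward pass: ES(A4) = sum of predecessors on chain A = 12
EF = ES + duration = 12 + 8 = 20
Backward pass: LF(M) = deadline = 32; LS(M) = 32 - 5 = 27
LF(A4) = LS(M) - sum(successors on chain A) = 27 - 0 = 27
LS = LF - duration = 27 - 8 = 19
Total float = LS - ES = 19 - 12 = 7

7


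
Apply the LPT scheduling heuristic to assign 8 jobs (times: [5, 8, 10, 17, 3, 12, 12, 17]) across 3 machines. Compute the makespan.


Sort jobs in decreasing order (LPT): [17, 17, 12, 12, 10, 8, 5, 3]
Assign each job to the least loaded machine:
  Machine 1: jobs [17, 10], load = 27
  Machine 2: jobs [17, 8, 3], load = 28
  Machine 3: jobs [12, 12, 5], load = 29
Makespan = max load = 29

29


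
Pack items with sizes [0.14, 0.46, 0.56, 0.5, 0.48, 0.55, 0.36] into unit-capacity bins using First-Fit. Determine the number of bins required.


Place items sequentially using First-Fit:
  Item 0.14 -> new Bin 1
  Item 0.46 -> Bin 1 (now 0.6)
  Item 0.56 -> new Bin 2
  Item 0.5 -> new Bin 3
  Item 0.48 -> Bin 3 (now 0.98)
  Item 0.55 -> new Bin 4
  Item 0.36 -> Bin 1 (now 0.96)
Total bins used = 4

4


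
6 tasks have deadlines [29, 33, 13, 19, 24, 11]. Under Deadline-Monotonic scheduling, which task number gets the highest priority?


Sort tasks by relative deadline (ascending):
  Task 6: deadline = 11
  Task 3: deadline = 13
  Task 4: deadline = 19
  Task 5: deadline = 24
  Task 1: deadline = 29
  Task 2: deadline = 33
Priority order (highest first): [6, 3, 4, 5, 1, 2]
Highest priority task = 6

6


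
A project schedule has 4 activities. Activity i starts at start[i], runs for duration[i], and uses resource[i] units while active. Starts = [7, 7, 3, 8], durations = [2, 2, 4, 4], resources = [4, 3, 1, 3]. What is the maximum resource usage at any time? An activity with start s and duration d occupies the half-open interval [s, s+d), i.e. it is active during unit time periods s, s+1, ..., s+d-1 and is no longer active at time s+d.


Each activity i is active on [start_i, start_i + duration_i).
Compute total resource usage per time slot:
  t=0: active resources = [], total = 0
  t=1: active resources = [], total = 0
  t=2: active resources = [], total = 0
  t=3: active resources = [1], total = 1
  t=4: active resources = [1], total = 1
  t=5: active resources = [1], total = 1
  t=6: active resources = [1], total = 1
  t=7: active resources = [4, 3], total = 7
  t=8: active resources = [4, 3, 3], total = 10
  t=9: active resources = [3], total = 3
  t=10: active resources = [3], total = 3
  t=11: active resources = [3], total = 3
Peak resource demand = 10

10


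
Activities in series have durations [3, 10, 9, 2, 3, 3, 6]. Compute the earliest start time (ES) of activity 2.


Activity 2 starts after activities 1 through 1 complete.
Predecessor durations: [3]
ES = 3 = 3

3


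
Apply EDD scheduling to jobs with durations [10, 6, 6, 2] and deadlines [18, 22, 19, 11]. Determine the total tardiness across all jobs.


Sort by due date (EDD order): [(2, 11), (10, 18), (6, 19), (6, 22)]
Compute completion times and tardiness:
  Job 1: p=2, d=11, C=2, tardiness=max(0,2-11)=0
  Job 2: p=10, d=18, C=12, tardiness=max(0,12-18)=0
  Job 3: p=6, d=19, C=18, tardiness=max(0,18-19)=0
  Job 4: p=6, d=22, C=24, tardiness=max(0,24-22)=2
Total tardiness = 2

2
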